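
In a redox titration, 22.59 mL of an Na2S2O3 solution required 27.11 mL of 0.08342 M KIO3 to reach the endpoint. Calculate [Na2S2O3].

0.601 M

n(KIO3) = 0.08342 x 0.02711 = 0.002262 mol.
From the balanced equation, 1 mol KIO3 reacts with 6 mol Na2S2O3, so n(Na2S2O3) = 0.002262 x 6/1 = 0.01357 mol.
[Na2S2O3] = 0.01357 / 0.02259 L = 0.601 M.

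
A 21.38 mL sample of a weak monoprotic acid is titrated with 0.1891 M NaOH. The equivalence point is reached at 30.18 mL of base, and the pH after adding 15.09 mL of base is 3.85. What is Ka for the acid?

1.4 x 10^-4

15.09 mL is half of the equivalence volume, so this is the half-equivalence point where [HA] = [A^-].
At half-equivalence pH = pKa, so pKa = 3.85.
Ka = 10^(-3.85) = 1.4 x 10^-4.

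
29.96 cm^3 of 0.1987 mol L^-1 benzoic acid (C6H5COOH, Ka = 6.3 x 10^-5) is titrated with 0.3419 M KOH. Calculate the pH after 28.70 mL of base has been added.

12.82

n(acid) = 0.1987 x 0.02996 = 0.005953 mol; n(KOH) added = 0.3419 x 0.02870 = 0.009813 mol.
Base is in excess by 0.009813 - 0.005953 = 0.003859 mol in a total volume of 0.05866 L.
[OH^-] = 0.003859/0.05866 = 0.06579 M, so pOH = 1.18 and pH = 14.00 - 1.18 = 12.82.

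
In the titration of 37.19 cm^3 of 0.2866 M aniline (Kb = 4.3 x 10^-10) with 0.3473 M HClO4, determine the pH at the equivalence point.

n(C6H5NH2) = 0.2866 x 0.03719 = 0.01066 mol; V(HClO4) at equivalence = 0.01066/0.3473 = 0.03069 L.
At equivalence the base is fully converted to C6H5NH3+; total volume = 0.06788 L, so [C6H5NH3+] = 0.01066/0.06788 = 0.1570 M.
Ka(C6H5NH3+) = Kw/Kb = 1.0e-14 / 4.3 x 10^-10 = 2.33e-5.
[H^+] = sqrt(Ka x [C6H5NH3+]) = sqrt(2.33e-5 x 0.1570) = 0.00191 M.
pH = -log(0.00191) = 2.72.

2.72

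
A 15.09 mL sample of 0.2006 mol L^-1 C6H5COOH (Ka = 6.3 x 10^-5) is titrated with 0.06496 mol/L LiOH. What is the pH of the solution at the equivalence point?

n(C6H5COOH) = 0.2006 x 0.01509 = 0.003027 mol; V(LiOH) at equivalence = 0.003027/0.06496 = 0.04660 L.
At equivalence all the acid is converted to C6H5COO-; total volume = 0.01509 + 0.04660 = 0.06169 L, so [C6H5COO-] = 0.003027/0.06169 = 0.04907 M.
Kb = Kw/Ka = 1.0e-14 / 6.3 x 10^-5 = 1.59e-10.
[OH^-] = sqrt(Kb x [C6H5COO-]) = sqrt(1.59e-10 x 0.04907) = 2.79e-6 M.
pOH = 5.55, so pH = 14.00 - 5.55 = 8.45.

8.45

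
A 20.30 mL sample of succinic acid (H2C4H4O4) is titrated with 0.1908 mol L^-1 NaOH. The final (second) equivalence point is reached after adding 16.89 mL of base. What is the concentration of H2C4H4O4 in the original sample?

0.0794 M

n(NaOH) = 0.1908 x 0.01689 = 0.003223 mol.
At the final (second) equivalence point, 2 mol OH^- react per mol H2C4H4O4, so n(H2C4H4O4) = 0.003223 / 2 = 0.001611 mol.
[H2C4H4O4] = 0.001611 / 0.02030 L = 0.0794 M.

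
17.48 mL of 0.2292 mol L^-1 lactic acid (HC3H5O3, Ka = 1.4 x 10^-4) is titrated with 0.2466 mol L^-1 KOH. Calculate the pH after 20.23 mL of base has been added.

12.42

n(acid) = 0.2292 x 0.01748 = 0.004006 mol; n(KOH) added = 0.2466 x 0.02023 = 0.004989 mol.
Base is in excess by 0.004989 - 0.004006 = 0.0009823 mol in a total volume of 0.03771 L.
[OH^-] = 0.0009823/0.03771 = 0.02605 M, so pOH = 1.58 and pH = 14.00 - 1.58 = 12.42.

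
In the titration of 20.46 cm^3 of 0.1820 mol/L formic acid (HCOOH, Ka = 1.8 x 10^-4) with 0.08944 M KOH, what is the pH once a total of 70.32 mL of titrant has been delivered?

n(acid) = 0.1820 x 0.02046 = 0.003724 mol; n(KOH) added = 0.08944 x 0.07032 = 0.006289 mol.
Base is in excess by 0.006289 - 0.003724 = 0.002566 mol in a total volume of 0.09078 L.
[OH^-] = 0.002566/0.09078 = 0.02826 M, so pOH = 1.55 and pH = 14.00 - 1.55 = 12.45.

12.45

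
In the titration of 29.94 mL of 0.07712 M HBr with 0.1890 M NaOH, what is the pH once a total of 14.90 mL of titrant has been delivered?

12.05

n(acid) = 0.07712 x 0.02994 = 0.002309 mol; n(NaOH) added = 0.1890 x 0.01490 = 0.002816 mol.
Base is in excess by 0.002816 - 0.002309 = 0.0005071 mol in a total volume of 0.04484 L.
[OH^-] = 0.0005071/0.04484 = 0.01131 M, so pOH = 1.95 and pH = 14.00 - 1.95 = 12.05.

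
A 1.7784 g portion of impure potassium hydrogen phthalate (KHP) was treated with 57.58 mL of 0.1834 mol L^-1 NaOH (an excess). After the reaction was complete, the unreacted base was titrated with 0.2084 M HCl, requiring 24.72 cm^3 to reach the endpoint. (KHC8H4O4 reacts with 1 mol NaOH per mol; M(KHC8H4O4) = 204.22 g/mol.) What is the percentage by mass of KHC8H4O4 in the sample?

62.1%

Total n(NaOH) added = 0.1834 x 0.05758 = 0.01056 mol.
n(HCl) used = 0.2084 x 0.02472 = 0.005152 mol, which equals the excess n(NaOH).
So n(NaOH) consumed by the sample = 0.01056 - 0.005152 = 0.005409 mol.
n(KHC8H4O4) = 0.005409 / 1 = 0.005409 mol.
mass KHC8H4O4 = 0.005409 x 204.22 = 1.105 g, so %KHC8H4O4 = 1.105/1.7784 x 100 = 62.1%.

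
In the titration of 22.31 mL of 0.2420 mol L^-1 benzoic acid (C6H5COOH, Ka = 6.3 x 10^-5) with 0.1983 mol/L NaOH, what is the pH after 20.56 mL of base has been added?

4.69

Initial n(C6H5COOH) = 0.2420 x 0.02231 = 0.005399 mol.
n(NaOH) added = 0.1983 x 0.02056 = 0.004077 mol, converting that many moles of C6H5COOH to C6H5COO-.
Remaining n(C6H5COOH) = 0.001322 mol; n(C6H5COO-) = 0.004077 mol.
By Henderson-Hasselbalch, pH = pKa + log([A^-]/[HA]) = 4.20 + log(0.004077/0.001322) = 4.20 + (+0.49) = 4.69.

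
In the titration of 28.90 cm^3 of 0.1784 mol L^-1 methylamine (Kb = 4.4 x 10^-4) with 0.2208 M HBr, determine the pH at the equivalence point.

n(CH3NH2) = 0.1784 x 0.02890 = 0.005156 mol; V(HBr) at equivalence = 0.005156/0.2208 = 0.02335 L.
At equivalence the base is fully converted to CH3NH3+; total volume = 0.05225 L, so [CH3NH3+] = 0.005156/0.05225 = 0.09867 M.
Ka(CH3NH3+) = Kw/Kb = 1.0e-14 / 4.4 x 10^-4 = 2.27e-11.
[H^+] = sqrt(Ka x [CH3NH3+]) = sqrt(2.27e-11 x 0.09867) = 1.50e-6 M.
pH = -log(1.50e-6) = 5.82.

5.82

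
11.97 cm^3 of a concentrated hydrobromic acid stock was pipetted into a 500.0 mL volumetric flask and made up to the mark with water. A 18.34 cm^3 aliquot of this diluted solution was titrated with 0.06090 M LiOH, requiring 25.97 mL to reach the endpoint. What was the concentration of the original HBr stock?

n(LiOH) = 0.06090 x 0.02597 = 0.001582 mol.
n(HBr) in the aliquot = 0.001582 mol.
[diluted HBr] = 0.001582 / 0.01834 = 0.08624 M.
Dilution factor = 500.0/11.97 = 41.77, so [stock] = 0.08624 x 41.77 = 3.60 M.

3.60 M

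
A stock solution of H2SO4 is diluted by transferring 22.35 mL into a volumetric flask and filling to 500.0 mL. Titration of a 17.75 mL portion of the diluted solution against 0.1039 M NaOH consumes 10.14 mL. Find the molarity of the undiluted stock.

0.664 M

n(NaOH) = 0.1039 x 0.01014 = 0.001054 mol.
n(H2SO4) in the aliquot = 0.001054 x 1/2 = 0.0005268 mol.
[diluted H2SO4] = 0.0005268 / 0.01775 = 0.02968 M.
Dilution factor = 500.0/22.35 = 22.37, so [stock] = 0.02968 x 22.37 = 0.664 M.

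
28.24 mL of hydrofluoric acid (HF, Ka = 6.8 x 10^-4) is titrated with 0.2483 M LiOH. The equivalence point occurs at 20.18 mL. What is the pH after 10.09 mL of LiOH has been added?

3.17

10.09 mL is exactly half the equivalence volume (20.18/2), i.e. the half-equivalence point.
There, n(HA) = n(A^-), so pH = pKa = -log(6.8 x 10^-4) = 3.17.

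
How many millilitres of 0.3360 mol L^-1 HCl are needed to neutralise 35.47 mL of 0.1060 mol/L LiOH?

11.2 mL

n(LiOH) = 0.1060 mol/L x 0.03547 L = 0.003760 mol.
At equivalence n(HCl) = n(LiOH) = 0.003760 mol.
V(HCl) = 0.003760 / 0.3360 = 0.01119 L = 11.2 mL.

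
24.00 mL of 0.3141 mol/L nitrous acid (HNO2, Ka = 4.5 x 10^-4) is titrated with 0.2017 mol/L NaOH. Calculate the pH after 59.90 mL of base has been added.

12.73

n(acid) = 0.3141 x 0.02400 = 0.007538 mol; n(NaOH) added = 0.2017 x 0.05990 = 0.01208 mol.
Base is in excess by 0.01208 - 0.007538 = 0.004543 mol in a total volume of 0.08390 L.
[OH^-] = 0.004543/0.08390 = 0.05415 M, so pOH = 1.27 and pH = 14.00 - 1.27 = 12.73.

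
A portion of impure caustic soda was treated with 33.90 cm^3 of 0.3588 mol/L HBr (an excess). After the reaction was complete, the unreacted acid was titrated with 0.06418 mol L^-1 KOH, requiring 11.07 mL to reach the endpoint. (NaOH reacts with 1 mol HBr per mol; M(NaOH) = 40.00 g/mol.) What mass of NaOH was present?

Total n(HBr) added = 0.3588 x 0.03390 = 0.01216 mol.
n(KOH) used = 0.06418 x 0.01107 = 0.0007105 mol, which equals the excess n(HBr).
So n(HBr) consumed by the sample = 0.01216 - 0.0007105 = 0.01145 mol.
n(NaOH) = 0.01145 / 1 = 0.01145 mol.
mass = 0.01145 mol x 40.00 g/mol = 0.458 g.

0.458 g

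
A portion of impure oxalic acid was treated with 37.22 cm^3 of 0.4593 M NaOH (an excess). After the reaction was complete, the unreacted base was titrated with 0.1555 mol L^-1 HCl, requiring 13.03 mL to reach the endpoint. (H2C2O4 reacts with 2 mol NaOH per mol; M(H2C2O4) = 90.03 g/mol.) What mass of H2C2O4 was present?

0.678 g

Total n(NaOH) added = 0.4593 x 0.03722 = 0.01710 mol.
n(HCl) used = 0.1555 x 0.01303 = 0.002026 mol, which equals the excess n(NaOH).
So n(NaOH) consumed by the sample = 0.01710 - 0.002026 = 0.01507 mol.
n(H2C2O4) = 0.01507 / 2 = 0.007534 mol.
mass = 0.007534 mol x 90.03 g/mol = 0.678 g.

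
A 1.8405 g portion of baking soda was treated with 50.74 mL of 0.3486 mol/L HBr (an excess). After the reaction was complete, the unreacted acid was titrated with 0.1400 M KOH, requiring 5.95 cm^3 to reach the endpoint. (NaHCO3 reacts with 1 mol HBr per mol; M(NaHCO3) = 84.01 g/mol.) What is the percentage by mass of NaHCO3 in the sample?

Total n(HBr) added = 0.3486 x 0.05074 = 0.01769 mol.
n(KOH) used = 0.1400 x 0.005950 = 0.0008330 mol, which equals the excess n(HBr).
So n(HBr) consumed by the sample = 0.01769 - 0.0008330 = 0.01685 mol.
n(NaHCO3) = 0.01685 / 1 = 0.01685 mol.
mass NaHCO3 = 0.01685 x 84.01 = 1.416 g, so %NaHCO3 = 1.416/1.8405 x 100 = 76.9%.

76.9%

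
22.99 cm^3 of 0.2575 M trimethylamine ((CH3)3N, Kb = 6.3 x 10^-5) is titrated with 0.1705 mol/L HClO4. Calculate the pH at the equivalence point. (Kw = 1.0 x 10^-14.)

5.39

n((CH3)3N) = 0.2575 x 0.02299 = 0.005920 mol; V(HClO4) at equivalence = 0.005920/0.1705 = 0.03472 L.
At equivalence the base is fully converted to (CH3)3NH+; total volume = 0.05771 L, so [(CH3)3NH+] = 0.005920/0.05771 = 0.1026 M.
Ka((CH3)3NH+) = Kw/Kb = 1.0e-14 / 6.3 x 10^-5 = 1.59e-10.
[H^+] = sqrt(Ka x [(CH3)3NH+]) = sqrt(1.59e-10 x 0.1026) = 4.04e-6 M.
pH = -log(4.04e-6) = 5.39.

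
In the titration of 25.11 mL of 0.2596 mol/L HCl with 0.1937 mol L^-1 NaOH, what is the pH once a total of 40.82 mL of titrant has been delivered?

n(acid) = 0.2596 x 0.02511 = 0.006519 mol; n(NaOH) added = 0.1937 x 0.04082 = 0.007907 mol.
Base is in excess by 0.007907 - 0.006519 = 0.001388 mol in a total volume of 0.06593 L.
[OH^-] = 0.001388/0.06593 = 0.02106 M, so pOH = 1.68 and pH = 14.00 - 1.68 = 12.32.

12.32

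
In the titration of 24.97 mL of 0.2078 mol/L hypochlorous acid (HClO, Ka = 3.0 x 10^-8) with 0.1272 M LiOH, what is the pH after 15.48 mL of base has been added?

7.31

Initial n(HClO) = 0.2078 x 0.02497 = 0.005189 mol.
n(LiOH) added = 0.1272 x 0.01548 = 0.001969 mol, converting that many moles of HClO to ClO-.
Remaining n(HClO) = 0.003220 mol; n(ClO-) = 0.001969 mol.
By Henderson-Hasselbalch, pH = pKa + log([A^-]/[HA]) = 7.52 + log(0.001969/0.003220) = 7.52 + (-0.21) = 7.31.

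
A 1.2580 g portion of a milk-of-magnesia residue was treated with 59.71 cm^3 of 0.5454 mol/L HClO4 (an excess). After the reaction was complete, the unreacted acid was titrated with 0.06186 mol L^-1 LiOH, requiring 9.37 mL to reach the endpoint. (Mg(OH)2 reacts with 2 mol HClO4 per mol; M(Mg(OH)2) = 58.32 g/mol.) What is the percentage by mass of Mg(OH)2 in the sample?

74.1%

Total n(HClO4) added = 0.5454 x 0.05971 = 0.03257 mol.
n(LiOH) used = 0.06186 x 0.009370 = 0.0005796 mol, which equals the excess n(HClO4).
So n(HClO4) consumed by the sample = 0.03257 - 0.0005796 = 0.03199 mol.
n(Mg(OH)2) = 0.03199 / 2 = 0.01599 mol.
mass Mg(OH)2 = 0.01599 x 58.32 = 0.9327 g, so %Mg(OH)2 = 0.9327/1.2580 x 100 = 74.1%.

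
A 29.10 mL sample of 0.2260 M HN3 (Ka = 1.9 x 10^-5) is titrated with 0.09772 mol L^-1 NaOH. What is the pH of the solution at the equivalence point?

8.78

n(HN3) = 0.2260 x 0.02910 = 0.006577 mol; V(NaOH) at equivalence = 0.006577/0.09772 = 0.06730 L.
At equivalence all the acid is converted to N3-; total volume = 0.02910 + 0.06730 = 0.09640 L, so [N3-] = 0.006577/0.09640 = 0.06822 M.
Kb = Kw/Ka = 1.0e-14 / 1.9 x 10^-5 = 5.26e-10.
[OH^-] = sqrt(Kb x [N3-]) = sqrt(5.26e-10 x 0.06822) = 5.99e-6 M.
pOH = 5.22, so pH = 14.00 - 5.22 = 8.78.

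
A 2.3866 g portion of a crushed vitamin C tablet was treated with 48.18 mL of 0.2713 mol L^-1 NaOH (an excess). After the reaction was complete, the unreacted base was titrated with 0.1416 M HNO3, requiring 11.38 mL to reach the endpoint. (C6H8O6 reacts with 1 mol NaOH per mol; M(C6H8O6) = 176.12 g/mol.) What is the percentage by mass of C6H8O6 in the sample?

Total n(NaOH) added = 0.2713 x 0.04818 = 0.01307 mol.
n(HNO3) used = 0.1416 x 0.01138 = 0.001611 mol, which equals the excess n(NaOH).
So n(NaOH) consumed by the sample = 0.01307 - 0.001611 = 0.01146 mol.
n(C6H8O6) = 0.01146 / 1 = 0.01146 mol.
mass C6H8O6 = 0.01146 x 176.12 = 2.018 g, so %C6H8O6 = 2.018/2.3866 x 100 = 84.6%.

84.6%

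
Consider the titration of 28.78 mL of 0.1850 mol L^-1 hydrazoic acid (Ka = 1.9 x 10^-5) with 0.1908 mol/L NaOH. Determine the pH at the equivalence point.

8.85

n(HN3) = 0.1850 x 0.02878 = 0.005324 mol; V(NaOH) at equivalence = 0.005324/0.1908 = 0.02791 L.
At equivalence all the acid is converted to N3-; total volume = 0.02878 + 0.02791 = 0.05669 L, so [N3-] = 0.005324/0.05669 = 0.09393 M.
Kb = Kw/Ka = 1.0e-14 / 1.9 x 10^-5 = 5.26e-10.
[OH^-] = sqrt(Kb x [N3-]) = sqrt(5.26e-10 x 0.09393) = 7.03e-6 M.
pOH = 5.15, so pH = 14.00 - 5.15 = 8.85.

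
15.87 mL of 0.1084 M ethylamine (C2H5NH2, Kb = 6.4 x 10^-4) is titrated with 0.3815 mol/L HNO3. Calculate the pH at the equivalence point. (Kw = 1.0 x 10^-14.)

n(C2H5NH2) = 0.1084 x 0.01587 = 0.001720 mol; V(HNO3) at equivalence = 0.001720/0.3815 = 0.004509 L.
At equivalence the base is fully converted to C2H5NH3+; total volume = 0.02038 L, so [C2H5NH3+] = 0.001720/0.02038 = 0.08441 M.
Ka(C2H5NH3+) = Kw/Kb = 1.0e-14 / 6.4 x 10^-4 = 1.56e-11.
[H^+] = sqrt(Ka x [C2H5NH3+]) = sqrt(1.56e-11 x 0.08441) = 1.15e-6 M.
pH = -log(1.15e-6) = 5.94.

5.94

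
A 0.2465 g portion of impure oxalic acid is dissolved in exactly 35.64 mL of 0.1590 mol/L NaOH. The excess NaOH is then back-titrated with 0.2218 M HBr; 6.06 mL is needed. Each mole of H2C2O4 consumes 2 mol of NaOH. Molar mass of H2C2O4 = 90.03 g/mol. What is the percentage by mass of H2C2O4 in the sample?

Total n(NaOH) added = 0.1590 x 0.03564 = 0.005667 mol.
n(HBr) used = 0.2218 x 0.006060 = 0.001344 mol, which equals the excess n(NaOH).
So n(NaOH) consumed by the sample = 0.005667 - 0.001344 = 0.004323 mol.
n(H2C2O4) = 0.004323 / 2 = 0.002161 mol.
mass H2C2O4 = 0.002161 x 90.03 = 0.1946 g, so %H2C2O4 = 0.1946/0.2465 x 100 = 78.9%.

78.9%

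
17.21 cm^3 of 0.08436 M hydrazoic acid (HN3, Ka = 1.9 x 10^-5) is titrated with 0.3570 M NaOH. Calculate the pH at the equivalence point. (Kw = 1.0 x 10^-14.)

n(HN3) = 0.08436 x 0.01721 = 0.001452 mol; V(NaOH) at equivalence = 0.001452/0.3570 = 0.004067 L.
At equivalence all the acid is converted to N3-; total volume = 0.01721 + 0.004067 = 0.02128 L, so [N3-] = 0.001452/0.02128 = 0.06824 M.
Kb = Kw/Ka = 1.0e-14 / 1.9 x 10^-5 = 5.26e-10.
[OH^-] = sqrt(Kb x [N3-]) = sqrt(5.26e-10 x 0.06824) = 5.99e-6 M.
pOH = 5.22, so pH = 14.00 - 5.22 = 8.78.

8.78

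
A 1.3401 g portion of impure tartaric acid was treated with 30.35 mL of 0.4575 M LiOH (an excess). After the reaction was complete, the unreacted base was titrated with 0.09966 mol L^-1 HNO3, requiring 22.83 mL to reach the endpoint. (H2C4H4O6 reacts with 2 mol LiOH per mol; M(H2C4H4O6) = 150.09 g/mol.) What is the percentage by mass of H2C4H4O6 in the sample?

65.0%

Total n(LiOH) added = 0.4575 x 0.03035 = 0.01389 mol.
n(HNO3) used = 0.09966 x 0.02283 = 0.002275 mol, which equals the excess n(LiOH).
So n(LiOH) consumed by the sample = 0.01389 - 0.002275 = 0.01161 mol.
n(H2C4H4O6) = 0.01161 / 2 = 0.005805 mol.
mass H2C4H4O6 = 0.005805 x 150.09 = 0.8713 g, so %H2C4H4O6 = 0.8713/1.3401 x 100 = 65.0%.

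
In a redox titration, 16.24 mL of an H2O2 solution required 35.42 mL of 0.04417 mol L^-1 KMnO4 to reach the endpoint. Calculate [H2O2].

n(KMnO4) = 0.04417 x 0.03542 = 0.001565 mol.
From the balanced equation, 2 mol KMnO4 reacts with 5 mol H2O2, so n(H2O2) = 0.001565 x 5/2 = 0.003911 mol.
[H2O2] = 0.003911 / 0.01624 L = 0.241 M.

0.241 M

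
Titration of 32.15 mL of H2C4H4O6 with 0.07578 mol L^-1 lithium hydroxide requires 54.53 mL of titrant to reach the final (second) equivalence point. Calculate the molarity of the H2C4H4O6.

n(LiOH) = 0.07578 x 0.05453 = 0.004132 mol.
At the final (second) equivalence point, 2 mol OH^- react per mol H2C4H4O6, so n(H2C4H4O6) = 0.004132 / 2 = 0.002066 mol.
[H2C4H4O6] = 0.002066 / 0.03215 L = 0.0643 M.

0.0643 M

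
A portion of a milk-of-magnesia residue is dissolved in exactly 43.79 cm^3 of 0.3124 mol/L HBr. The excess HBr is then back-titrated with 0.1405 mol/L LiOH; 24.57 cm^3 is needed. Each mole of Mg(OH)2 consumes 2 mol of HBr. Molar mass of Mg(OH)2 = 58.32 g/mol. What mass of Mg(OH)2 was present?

0.298 g

Total n(HBr) added = 0.3124 x 0.04379 = 0.01368 mol.
n(LiOH) used = 0.1405 x 0.02457 = 0.003452 mol, which equals the excess n(HBr).
So n(HBr) consumed by the sample = 0.01368 - 0.003452 = 0.01023 mol.
n(Mg(OH)2) = 0.01023 / 2 = 0.005114 mol.
mass = 0.005114 mol x 58.32 g/mol = 0.298 g.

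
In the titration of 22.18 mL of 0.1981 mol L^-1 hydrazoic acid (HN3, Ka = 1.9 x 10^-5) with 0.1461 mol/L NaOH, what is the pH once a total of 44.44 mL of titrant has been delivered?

12.50

n(acid) = 0.1981 x 0.02218 = 0.004394 mol; n(NaOH) added = 0.1461 x 0.04444 = 0.006493 mol.
Base is in excess by 0.006493 - 0.004394 = 0.002099 mol in a total volume of 0.06662 L.
[OH^-] = 0.002099/0.06662 = 0.03150 M, so pOH = 1.50 and pH = 14.00 - 1.50 = 12.50.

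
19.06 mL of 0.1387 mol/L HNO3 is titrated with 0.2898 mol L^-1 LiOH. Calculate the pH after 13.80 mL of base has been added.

n(acid) = 0.1387 x 0.01906 = 0.002644 mol; n(LiOH) added = 0.2898 x 0.01380 = 0.003999 mol.
Base is in excess by 0.003999 - 0.002644 = 0.001356 mol in a total volume of 0.03286 L.
[OH^-] = 0.001356/0.03286 = 0.04125 M, so pOH = 1.38 and pH = 14.00 - 1.38 = 12.62.

12.62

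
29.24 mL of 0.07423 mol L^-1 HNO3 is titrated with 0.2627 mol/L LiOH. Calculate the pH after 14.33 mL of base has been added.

12.56

n(acid) = 0.07423 x 0.02924 = 0.002170 mol; n(LiOH) added = 0.2627 x 0.01433 = 0.003764 mol.
Base is in excess by 0.003764 - 0.002170 = 0.001594 mol in a total volume of 0.04357 L.
[OH^-] = 0.001594/0.04357 = 0.03658 M, so pOH = 1.44 and pH = 14.00 - 1.44 = 12.56.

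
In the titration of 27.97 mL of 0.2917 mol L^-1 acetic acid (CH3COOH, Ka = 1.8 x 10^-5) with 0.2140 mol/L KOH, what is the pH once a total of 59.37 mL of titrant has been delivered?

n(acid) = 0.2917 x 0.02797 = 0.008159 mol; n(KOH) added = 0.2140 x 0.05937 = 0.01271 mol.
Base is in excess by 0.01271 - 0.008159 = 0.004546 mol in a total volume of 0.08734 L.
[OH^-] = 0.004546/0.08734 = 0.05205 M, so pOH = 1.28 and pH = 14.00 - 1.28 = 12.72.

12.72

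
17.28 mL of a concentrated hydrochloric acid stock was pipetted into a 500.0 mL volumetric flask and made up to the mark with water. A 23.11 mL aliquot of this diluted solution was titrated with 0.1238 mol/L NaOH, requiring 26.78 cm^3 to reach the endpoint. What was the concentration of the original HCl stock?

4.15 M

n(NaOH) = 0.1238 x 0.02678 = 0.003315 mol.
n(HCl) in the aliquot = 0.003315 mol.
[diluted HCl] = 0.003315 / 0.02311 = 0.1435 M.
Dilution factor = 500.0/17.28 = 28.94, so [stock] = 0.1435 x 28.94 = 4.15 M.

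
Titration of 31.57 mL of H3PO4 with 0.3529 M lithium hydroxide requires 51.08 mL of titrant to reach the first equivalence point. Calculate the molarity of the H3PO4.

n(LiOH) = 0.3529 x 0.05108 = 0.01803 mol.
At the first equivalence point, 1 mol OH^- react per mol H3PO4, so n(H3PO4) = 0.01803 / 1 = 0.01803 mol.
[H3PO4] = 0.01803 / 0.03157 L = 0.571 M.

0.571 M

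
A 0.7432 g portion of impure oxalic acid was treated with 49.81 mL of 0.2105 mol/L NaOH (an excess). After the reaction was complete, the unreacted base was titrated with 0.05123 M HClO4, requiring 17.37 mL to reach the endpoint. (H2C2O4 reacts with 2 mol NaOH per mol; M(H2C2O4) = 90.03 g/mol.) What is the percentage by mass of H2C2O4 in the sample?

58.1%

Total n(NaOH) added = 0.2105 x 0.04981 = 0.01049 mol.
n(HClO4) used = 0.05123 x 0.01737 = 0.0008899 mol, which equals the excess n(NaOH).
So n(NaOH) consumed by the sample = 0.01049 - 0.0008899 = 0.009595 mol.
n(H2C2O4) = 0.009595 / 2 = 0.004798 mol.
mass H2C2O4 = 0.004798 x 90.03 = 0.4319 g, so %H2C2O4 = 0.4319/0.7432 x 100 = 58.1%.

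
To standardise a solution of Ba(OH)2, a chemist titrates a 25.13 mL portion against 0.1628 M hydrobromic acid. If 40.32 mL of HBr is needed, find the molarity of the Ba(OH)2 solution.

n(HBr) delivered = 0.1628 x 0.04032 = 0.006564 mol.
The reaction is 1 Ba(OH)2 + 2 HBr, so n(Ba(OH)2) = 0.006564 x 1/2 = 0.003282 mol.
[Ba(OH)2] = 0.003282 mol / 0.02513 L = 0.131 M.

0.131 M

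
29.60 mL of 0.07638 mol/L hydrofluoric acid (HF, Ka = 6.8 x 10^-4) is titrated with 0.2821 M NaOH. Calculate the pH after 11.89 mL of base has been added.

12.42

n(acid) = 0.07638 x 0.02960 = 0.002261 mol; n(NaOH) added = 0.2821 x 0.01189 = 0.003354 mol.
Base is in excess by 0.003354 - 0.002261 = 0.001093 mol in a total volume of 0.04149 L.
[OH^-] = 0.001093/0.04149 = 0.02635 M, so pOH = 1.58 and pH = 14.00 - 1.58 = 12.42.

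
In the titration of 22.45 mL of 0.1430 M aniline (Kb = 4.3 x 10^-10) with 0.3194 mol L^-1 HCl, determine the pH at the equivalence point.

n(C6H5NH2) = 0.1430 x 0.02245 = 0.003210 mol; V(HCl) at equivalence = 0.003210/0.3194 = 0.01005 L.
At equivalence the base is fully converted to C6H5NH3+; total volume = 0.03250 L, so [C6H5NH3+] = 0.003210/0.03250 = 0.09878 M.
Ka(C6H5NH3+) = Kw/Kb = 1.0e-14 / 4.3 x 10^-10 = 2.33e-5.
[H^+] = sqrt(Ka x [C6H5NH3+]) = sqrt(2.33e-5 x 0.09878) = 0.00152 M.
pH = -log(0.00152) = 2.82.

2.82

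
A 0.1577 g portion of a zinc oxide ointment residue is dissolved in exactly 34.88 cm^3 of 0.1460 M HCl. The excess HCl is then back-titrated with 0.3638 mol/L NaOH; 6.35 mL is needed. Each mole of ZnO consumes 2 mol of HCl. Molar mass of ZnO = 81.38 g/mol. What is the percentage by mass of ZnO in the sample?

Total n(HCl) added = 0.1460 x 0.03488 = 0.005092 mol.
n(NaOH) used = 0.3638 x 0.006350 = 0.002310 mol, which equals the excess n(HCl).
So n(HCl) consumed by the sample = 0.005092 - 0.002310 = 0.002782 mol.
n(ZnO) = 0.002782 / 2 = 0.001391 mol.
mass ZnO = 0.001391 x 81.38 = 0.1132 g, so %ZnO = 0.1132/0.1577 x 100 = 71.8%.

71.8%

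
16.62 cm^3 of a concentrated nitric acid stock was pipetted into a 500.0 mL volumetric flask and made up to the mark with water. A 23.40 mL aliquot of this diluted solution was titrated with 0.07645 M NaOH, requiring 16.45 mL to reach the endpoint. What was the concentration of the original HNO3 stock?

1.62 M

n(NaOH) = 0.07645 x 0.01645 = 0.001258 mol.
n(HNO3) in the aliquot = 0.001258 mol.
[diluted HNO3] = 0.001258 / 0.02340 = 0.05374 M.
Dilution factor = 500.0/16.62 = 30.08, so [stock] = 0.05374 x 30.08 = 1.62 M.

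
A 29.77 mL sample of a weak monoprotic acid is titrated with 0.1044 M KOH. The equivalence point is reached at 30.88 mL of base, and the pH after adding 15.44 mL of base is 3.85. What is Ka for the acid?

15.44 mL is half of the equivalence volume, so this is the half-equivalence point where [HA] = [A^-].
At half-equivalence pH = pKa, so pKa = 3.85.
Ka = 10^(-3.85) = 1.4 x 10^-4.

1.4 x 10^-4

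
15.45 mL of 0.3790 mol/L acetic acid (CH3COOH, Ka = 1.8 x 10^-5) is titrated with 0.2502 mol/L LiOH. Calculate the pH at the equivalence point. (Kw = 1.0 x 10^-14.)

8.96

n(CH3COOH) = 0.3790 x 0.01545 = 0.005856 mol; V(LiOH) at equivalence = 0.005856/0.2502 = 0.02340 L.
At equivalence all the acid is converted to CH3COO-; total volume = 0.01545 + 0.02340 = 0.03885 L, so [CH3COO-] = 0.005856/0.03885 = 0.1507 M.
Kb = Kw/Ka = 1.0e-14 / 1.8 x 10^-5 = 5.56e-10.
[OH^-] = sqrt(Kb x [CH3COO-]) = sqrt(5.56e-10 x 0.1507) = 9.15e-6 M.
pOH = 5.04, so pH = 14.00 - 5.04 = 8.96.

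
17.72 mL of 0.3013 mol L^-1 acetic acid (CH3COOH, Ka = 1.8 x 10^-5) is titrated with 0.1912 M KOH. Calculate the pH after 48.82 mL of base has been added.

n(acid) = 0.3013 x 0.01772 = 0.005339 mol; n(KOH) added = 0.1912 x 0.04882 = 0.009334 mol.
Base is in excess by 0.009334 - 0.005339 = 0.003995 mol in a total volume of 0.06654 L.
[OH^-] = 0.003995/0.06654 = 0.06004 M, so pOH = 1.22 and pH = 14.00 - 1.22 = 12.78.

12.78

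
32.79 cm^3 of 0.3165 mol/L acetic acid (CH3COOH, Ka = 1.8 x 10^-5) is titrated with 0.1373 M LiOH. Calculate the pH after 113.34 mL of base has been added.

n(acid) = 0.3165 x 0.03279 = 0.01038 mol; n(LiOH) added = 0.1373 x 0.1133 = 0.01556 mol.
Base is in excess by 0.01556 - 0.01038 = 0.005184 mol in a total volume of 0.1461 L.
[OH^-] = 0.005184/0.1461 = 0.03547 M, so pOH = 1.45 and pH = 14.00 - 1.45 = 12.55.

12.55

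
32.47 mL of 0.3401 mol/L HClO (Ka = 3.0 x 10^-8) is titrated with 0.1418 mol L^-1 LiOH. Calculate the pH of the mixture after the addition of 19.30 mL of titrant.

Initial n(HClO) = 0.3401 x 0.03247 = 0.01104 mol.
n(LiOH) added = 0.1418 x 0.01930 = 0.002737 mol, converting that many moles of HClO to ClO-.
Remaining n(HClO) = 0.008306 mol; n(ClO-) = 0.002737 mol.
By Henderson-Hasselbalch, pH = pKa + log([A^-]/[HA]) = 7.52 + log(0.002737/0.008306) = 7.52 + (-0.48) = 7.04.

7.04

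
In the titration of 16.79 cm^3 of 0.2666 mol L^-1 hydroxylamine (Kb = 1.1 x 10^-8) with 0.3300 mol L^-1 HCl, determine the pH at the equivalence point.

n(NH2OH) = 0.2666 x 0.01679 = 0.004476 mol; V(HCl) at equivalence = 0.004476/0.3300 = 0.01356 L.
At equivalence the base is fully converted to NH3OH+; total volume = 0.03035 L, so [NH3OH+] = 0.004476/0.03035 = 0.1475 M.
Ka(NH3OH+) = Kw/Kb = 1.0e-14 / 1.1 x 10^-8 = 9.09e-7.
[H^+] = sqrt(Ka x [NH3OH+]) = sqrt(9.09e-7 x 0.1475) = 0.000366 M.
pH = -log(0.000366) = 3.44.

3.44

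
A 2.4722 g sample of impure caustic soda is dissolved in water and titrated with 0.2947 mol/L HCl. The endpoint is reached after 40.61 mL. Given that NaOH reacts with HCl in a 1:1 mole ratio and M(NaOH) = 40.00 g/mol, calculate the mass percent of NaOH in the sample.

n(HCl) = 0.2947 x 0.04061 = 0.01197 mol.
n(NaOH) = 0.01197 / 1 = 0.01197 mol.
mass of NaOH = 0.01197 x 40.00 = 0.4787 g.
% purity = 0.4787 / 2.4722 x 100 = 19.4%.

19.4%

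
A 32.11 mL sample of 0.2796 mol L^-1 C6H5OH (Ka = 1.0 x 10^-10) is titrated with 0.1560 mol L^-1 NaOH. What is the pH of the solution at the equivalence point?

n(C6H5OH) = 0.2796 x 0.03211 = 0.008978 mol; V(NaOH) at equivalence = 0.008978/0.1560 = 0.05755 L.
At equivalence all the acid is converted to C6H5O-; total volume = 0.03211 + 0.05755 = 0.08966 L, so [C6H5O-] = 0.008978/0.08966 = 0.1001 M.
Kb = Kw/Ka = 1.0e-14 / 1.0 x 10^-10 = 0.000100.
[OH^-] = sqrt(Kb x [C6H5O-]) = sqrt(0.000100 x 0.1001) = 0.00316 M.
pOH = 2.50, so pH = 14.00 - 2.50 = 11.50.

11.50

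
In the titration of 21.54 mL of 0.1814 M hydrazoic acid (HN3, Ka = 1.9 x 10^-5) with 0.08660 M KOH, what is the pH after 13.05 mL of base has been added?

4.33

Initial n(HN3) = 0.1814 x 0.02154 = 0.003907 mol.
n(KOH) added = 0.08660 x 0.01305 = 0.001130 mol, converting that many moles of HN3 to N3-.
Remaining n(HN3) = 0.002777 mol; n(N3-) = 0.001130 mol.
By Henderson-Hasselbalch, pH = pKa + log([A^-]/[HA]) = 4.72 + log(0.001130/0.002777) = 4.72 + (-0.39) = 4.33.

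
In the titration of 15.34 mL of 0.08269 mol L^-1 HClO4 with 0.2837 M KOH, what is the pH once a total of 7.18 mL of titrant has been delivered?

n(acid) = 0.08269 x 0.01534 = 0.001268 mol; n(KOH) added = 0.2837 x 0.007180 = 0.002037 mol.
Base is in excess by 0.002037 - 0.001268 = 0.0007685 mol in a total volume of 0.02252 L.
[OH^-] = 0.0007685/0.02252 = 0.03413 M, so pOH = 1.47 and pH = 14.00 - 1.47 = 12.53.

12.53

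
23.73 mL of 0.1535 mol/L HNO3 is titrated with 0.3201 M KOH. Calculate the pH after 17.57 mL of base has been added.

n(acid) = 0.1535 x 0.02373 = 0.003643 mol; n(KOH) added = 0.3201 x 0.01757 = 0.005624 mol.
Base is in excess by 0.005624 - 0.003643 = 0.001982 mol in a total volume of 0.04130 L.
[OH^-] = 0.001982/0.04130 = 0.04798 M, so pOH = 1.32 and pH = 14.00 - 1.32 = 12.68.

12.68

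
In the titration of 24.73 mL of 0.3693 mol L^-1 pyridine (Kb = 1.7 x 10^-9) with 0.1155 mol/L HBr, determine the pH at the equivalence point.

n(C5H5N) = 0.3693 x 0.02473 = 0.009133 mol; V(HBr) at equivalence = 0.009133/0.1155 = 0.07907 L.
At equivalence the base is fully converted to C5H5NH+; total volume = 0.1038 L, so [C5H5NH+] = 0.009133/0.1038 = 0.08798 M.
Ka(C5H5NH+) = Kw/Kb = 1.0e-14 / 1.7 x 10^-9 = 5.88e-6.
[H^+] = sqrt(Ka x [C5H5NH+]) = sqrt(5.88e-6 x 0.08798) = 0.000719 M.
pH = -log(0.000719) = 3.14.

3.14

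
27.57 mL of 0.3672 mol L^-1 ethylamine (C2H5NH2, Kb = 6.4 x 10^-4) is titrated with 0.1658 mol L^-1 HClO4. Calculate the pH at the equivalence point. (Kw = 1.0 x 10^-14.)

5.87

n(C2H5NH2) = 0.3672 x 0.02757 = 0.01012 mol; V(HClO4) at equivalence = 0.01012/0.1658 = 0.06106 L.
At equivalence the base is fully converted to C2H5NH3+; total volume = 0.08863 L, so [C2H5NH3+] = 0.01012/0.08863 = 0.1142 M.
Ka(C2H5NH3+) = Kw/Kb = 1.0e-14 / 6.4 x 10^-4 = 1.56e-11.
[H^+] = sqrt(Ka x [C2H5NH3+]) = sqrt(1.56e-11 x 0.1142) = 1.34e-6 M.
pH = -log(1.34e-6) = 5.87.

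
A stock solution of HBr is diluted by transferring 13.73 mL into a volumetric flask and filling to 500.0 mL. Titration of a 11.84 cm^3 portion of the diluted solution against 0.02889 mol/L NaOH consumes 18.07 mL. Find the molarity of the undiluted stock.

1.61 M

n(NaOH) = 0.02889 x 0.01807 = 0.0005220 mol.
n(HBr) in the aliquot = 0.0005220 mol.
[diluted HBr] = 0.0005220 / 0.01184 = 0.04409 M.
Dilution factor = 500.0/13.73 = 36.42, so [stock] = 0.04409 x 36.42 = 1.61 M.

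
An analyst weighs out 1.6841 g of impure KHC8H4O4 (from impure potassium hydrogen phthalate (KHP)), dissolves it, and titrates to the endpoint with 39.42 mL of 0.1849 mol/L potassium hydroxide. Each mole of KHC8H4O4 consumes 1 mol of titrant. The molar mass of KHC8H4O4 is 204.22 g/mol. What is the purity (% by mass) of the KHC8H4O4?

n(KOH) = 0.1849 x 0.03942 = 0.007289 mol.
n(KHC8H4O4) = 0.007289 / 1 = 0.007289 mol.
mass of KHC8H4O4 = 0.007289 x 204.22 = 1.489 g.
% purity = 1.489 / 1.6841 x 100 = 88.4%.

88.4%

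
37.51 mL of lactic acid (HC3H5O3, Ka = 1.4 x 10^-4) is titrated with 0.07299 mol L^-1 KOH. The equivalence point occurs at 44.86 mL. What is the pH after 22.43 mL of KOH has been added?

3.85

22.43 mL is exactly half the equivalence volume (44.86/2), i.e. the half-equivalence point.
There, n(HA) = n(A^-), so pH = pKa = -log(1.4 x 10^-4) = 3.85.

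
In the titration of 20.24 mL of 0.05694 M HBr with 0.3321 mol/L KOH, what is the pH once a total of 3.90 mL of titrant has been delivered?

11.77

n(acid) = 0.05694 x 0.02024 = 0.001152 mol; n(KOH) added = 0.3321 x 0.003900 = 0.001295 mol.
Base is in excess by 0.001295 - 0.001152 = 0.0001427 mol in a total volume of 0.02414 L.
[OH^-] = 0.0001427/0.02414 = 0.005912 M, so pOH = 2.23 and pH = 14.00 - 2.23 = 11.77.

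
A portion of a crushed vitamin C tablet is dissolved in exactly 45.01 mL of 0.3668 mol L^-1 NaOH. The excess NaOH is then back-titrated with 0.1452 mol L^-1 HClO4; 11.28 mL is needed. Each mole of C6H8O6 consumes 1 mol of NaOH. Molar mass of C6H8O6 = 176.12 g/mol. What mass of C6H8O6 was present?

2.62 g

Total n(NaOH) added = 0.3668 x 0.04501 = 0.01651 mol.
n(HClO4) used = 0.1452 x 0.01128 = 0.001638 mol, which equals the excess n(NaOH).
So n(NaOH) consumed by the sample = 0.01651 - 0.001638 = 0.01487 mol.
n(C6H8O6) = 0.01487 / 1 = 0.01487 mol.
mass = 0.01487 mol x 176.12 g/mol = 2.62 g.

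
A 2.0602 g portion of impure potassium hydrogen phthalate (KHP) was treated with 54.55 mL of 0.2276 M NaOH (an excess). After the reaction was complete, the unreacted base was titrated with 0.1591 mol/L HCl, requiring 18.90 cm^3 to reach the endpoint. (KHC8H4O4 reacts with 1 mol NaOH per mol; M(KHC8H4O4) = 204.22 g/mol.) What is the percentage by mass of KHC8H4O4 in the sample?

Total n(NaOH) added = 0.2276 x 0.05455 = 0.01242 mol.
n(HCl) used = 0.1591 x 0.01890 = 0.003007 mol, which equals the excess n(NaOH).
So n(NaOH) consumed by the sample = 0.01242 - 0.003007 = 0.009409 mol.
n(KHC8H4O4) = 0.009409 / 1 = 0.009409 mol.
mass KHC8H4O4 = 0.009409 x 204.22 = 1.921 g, so %KHC8H4O4 = 1.921/2.0602 x 100 = 93.3%.

93.3%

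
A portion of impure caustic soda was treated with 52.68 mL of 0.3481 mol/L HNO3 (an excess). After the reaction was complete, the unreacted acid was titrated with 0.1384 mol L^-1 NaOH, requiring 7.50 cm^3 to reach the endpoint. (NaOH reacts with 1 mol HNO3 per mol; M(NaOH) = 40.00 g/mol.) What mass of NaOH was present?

Total n(HNO3) added = 0.3481 x 0.05268 = 0.01834 mol.
n(NaOH) used = 0.1384 x 0.007500 = 0.001038 mol, which equals the excess n(HNO3).
So n(HNO3) consumed by the sample = 0.01834 - 0.001038 = 0.01730 mol.
n(NaOH) = 0.01730 / 1 = 0.01730 mol.
mass = 0.01730 mol x 40.00 g/mol = 0.692 g.

0.692 g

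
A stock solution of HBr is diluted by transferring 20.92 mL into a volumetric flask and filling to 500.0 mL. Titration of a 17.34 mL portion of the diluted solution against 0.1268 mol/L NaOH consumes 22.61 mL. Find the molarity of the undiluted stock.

n(NaOH) = 0.1268 x 0.02261 = 0.002867 mol.
n(HBr) in the aliquot = 0.002867 mol.
[diluted HBr] = 0.002867 / 0.01734 = 0.1653 M.
Dilution factor = 500.0/20.92 = 23.90, so [stock] = 0.1653 x 23.90 = 3.95 M.

3.95 M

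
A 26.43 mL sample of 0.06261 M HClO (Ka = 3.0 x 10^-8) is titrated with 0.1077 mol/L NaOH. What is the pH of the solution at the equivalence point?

10.06

n(HClO) = 0.06261 x 0.02643 = 0.001655 mol; V(NaOH) at equivalence = 0.001655/0.1077 = 0.01536 L.
At equivalence all the acid is converted to ClO-; total volume = 0.02643 + 0.01536 = 0.04179 L, so [ClO-] = 0.001655/0.04179 = 0.03959 M.
Kb = Kw/Ka = 1.0e-14 / 3.0 x 10^-8 = 3.33e-7.
[OH^-] = sqrt(Kb x [ClO-]) = sqrt(3.33e-7 x 0.03959) = 0.000115 M.
pOH = 3.94, so pH = 14.00 - 3.94 = 10.06.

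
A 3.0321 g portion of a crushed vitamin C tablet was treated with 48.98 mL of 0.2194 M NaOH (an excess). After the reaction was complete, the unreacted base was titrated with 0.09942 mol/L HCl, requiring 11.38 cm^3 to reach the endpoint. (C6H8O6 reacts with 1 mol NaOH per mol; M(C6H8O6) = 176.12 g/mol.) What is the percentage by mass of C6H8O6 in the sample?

Total n(NaOH) added = 0.2194 x 0.04898 = 0.01075 mol.
n(HCl) used = 0.09942 x 0.01138 = 0.001131 mol, which equals the excess n(NaOH).
So n(NaOH) consumed by the sample = 0.01075 - 0.001131 = 0.009615 mol.
n(C6H8O6) = 0.009615 / 1 = 0.009615 mol.
mass C6H8O6 = 0.009615 x 176.12 = 1.693 g, so %C6H8O6 = 1.693/3.0321 x 100 = 55.8%.

55.8%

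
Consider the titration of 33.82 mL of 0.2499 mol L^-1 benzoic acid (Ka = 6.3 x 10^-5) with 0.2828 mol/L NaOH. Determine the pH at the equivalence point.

8.66

n(C6H5COOH) = 0.2499 x 0.03382 = 0.008452 mol; V(NaOH) at equivalence = 0.008452/0.2828 = 0.02989 L.
At equivalence all the acid is converted to C6H5COO-; total volume = 0.03382 + 0.02989 = 0.06371 L, so [C6H5COO-] = 0.008452/0.06371 = 0.1327 M.
Kb = Kw/Ka = 1.0e-14 / 6.3 x 10^-5 = 1.59e-10.
[OH^-] = sqrt(Kb x [C6H5COO-]) = sqrt(1.59e-10 x 0.1327) = 4.59e-6 M.
pOH = 5.34, so pH = 14.00 - 5.34 = 8.66.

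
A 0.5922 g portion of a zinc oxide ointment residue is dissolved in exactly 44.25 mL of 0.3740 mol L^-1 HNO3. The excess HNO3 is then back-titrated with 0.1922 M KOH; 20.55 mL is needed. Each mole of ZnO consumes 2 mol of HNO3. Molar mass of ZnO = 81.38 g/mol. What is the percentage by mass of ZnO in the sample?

Total n(HNO3) added = 0.3740 x 0.04425 = 0.01655 mol.
n(KOH) used = 0.1922 x 0.02055 = 0.003950 mol, which equals the excess n(HNO3).
So n(HNO3) consumed by the sample = 0.01655 - 0.003950 = 0.01260 mol.
n(ZnO) = 0.01260 / 2 = 0.006300 mol.
mass ZnO = 0.006300 x 81.38 = 0.5127 g, so %ZnO = 0.5127/0.5922 x 100 = 86.6%.

86.6%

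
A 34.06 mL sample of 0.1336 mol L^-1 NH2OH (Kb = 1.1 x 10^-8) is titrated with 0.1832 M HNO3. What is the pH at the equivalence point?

3.58

n(NH2OH) = 0.1336 x 0.03406 = 0.004550 mol; V(HNO3) at equivalence = 0.004550/0.1832 = 0.02484 L.
At equivalence the base is fully converted to NH3OH+; total volume = 0.05890 L, so [NH3OH+] = 0.004550/0.05890 = 0.07726 M.
Ka(NH3OH+) = Kw/Kb = 1.0e-14 / 1.1 x 10^-8 = 9.09e-7.
[H^+] = sqrt(Ka x [NH3OH+]) = sqrt(9.09e-7 x 0.07726) = 0.000265 M.
pH = -log(0.000265) = 3.58.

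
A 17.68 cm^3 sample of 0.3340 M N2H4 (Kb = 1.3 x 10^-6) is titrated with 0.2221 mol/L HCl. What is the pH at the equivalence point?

n(N2H4) = 0.3340 x 0.01768 = 0.005905 mol; V(HCl) at equivalence = 0.005905/0.2221 = 0.02659 L.
At equivalence the base is fully converted to N2H5+; total volume = 0.04427 L, so [N2H5+] = 0.005905/0.04427 = 0.1334 M.
Ka(N2H5+) = Kw/Kb = 1.0e-14 / 1.3 x 10^-6 = 7.69e-9.
[H^+] = sqrt(Ka x [N2H5+]) = sqrt(7.69e-9 x 0.1334) = 3.20e-5 M.
pH = -log(3.20e-5) = 4.49.

4.49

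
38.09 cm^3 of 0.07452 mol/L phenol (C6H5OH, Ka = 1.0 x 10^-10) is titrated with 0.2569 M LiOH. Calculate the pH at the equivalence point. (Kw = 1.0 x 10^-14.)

n(C6H5OH) = 0.07452 x 0.03809 = 0.002838 mol; V(LiOH) at equivalence = 0.002838/0.2569 = 0.01105 L.
At equivalence all the acid is converted to C6H5O-; total volume = 0.03809 + 0.01105 = 0.04914 L, so [C6H5O-] = 0.002838/0.04914 = 0.05776 M.
Kb = Kw/Ka = 1.0e-14 / 1.0 x 10^-10 = 0.000100.
[OH^-] = sqrt(Kb x [C6H5O-]) = sqrt(0.000100 x 0.05776) = 0.00240 M.
pOH = 2.62, so pH = 14.00 - 2.62 = 11.38.

11.38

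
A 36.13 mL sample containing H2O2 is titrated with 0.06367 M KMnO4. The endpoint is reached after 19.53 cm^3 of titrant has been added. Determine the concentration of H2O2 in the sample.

n(KMnO4) = 0.06367 x 0.01953 = 0.001243 mol.
From the balanced equation, 2 mol KMnO4 reacts with 5 mol H2O2, so n(H2O2) = 0.001243 x 5/2 = 0.003109 mol.
[H2O2] = 0.003109 / 0.03613 L = 0.0860 M.

0.0860 M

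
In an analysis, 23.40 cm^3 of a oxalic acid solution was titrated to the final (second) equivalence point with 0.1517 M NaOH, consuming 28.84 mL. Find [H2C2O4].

0.0935 M

n(NaOH) = 0.1517 x 0.02884 = 0.004375 mol.
At the final (second) equivalence point, 2 mol OH^- react per mol H2C2O4, so n(H2C2O4) = 0.004375 / 2 = 0.002188 mol.
[H2C2O4] = 0.002188 / 0.02340 L = 0.0935 M.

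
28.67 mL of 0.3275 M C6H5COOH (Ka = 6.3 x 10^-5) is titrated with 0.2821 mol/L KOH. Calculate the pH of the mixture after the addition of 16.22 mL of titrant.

4.18

Initial n(C6H5COOH) = 0.3275 x 0.02867 = 0.009389 mol.
n(KOH) added = 0.2821 x 0.01622 = 0.004576 mol, converting that many moles of C6H5COOH to C6H5COO-.
Remaining n(C6H5COOH) = 0.004814 mol; n(C6H5COO-) = 0.004576 mol.
By Henderson-Hasselbalch, pH = pKa + log([A^-]/[HA]) = 4.20 + log(0.004576/0.004814) = 4.20 + (-0.02) = 4.18.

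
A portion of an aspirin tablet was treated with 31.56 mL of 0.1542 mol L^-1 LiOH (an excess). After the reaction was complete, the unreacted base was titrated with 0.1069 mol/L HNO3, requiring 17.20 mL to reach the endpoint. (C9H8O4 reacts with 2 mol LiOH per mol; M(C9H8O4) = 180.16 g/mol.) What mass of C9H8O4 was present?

0.273 g

Total n(LiOH) added = 0.1542 x 0.03156 = 0.004867 mol.
n(HNO3) used = 0.1069 x 0.01720 = 0.001839 mol, which equals the excess n(LiOH).
So n(LiOH) consumed by the sample = 0.004867 - 0.001839 = 0.003028 mol.
n(C9H8O4) = 0.003028 / 2 = 0.001514 mol.
mass = 0.001514 mol x 180.16 g/mol = 0.273 g.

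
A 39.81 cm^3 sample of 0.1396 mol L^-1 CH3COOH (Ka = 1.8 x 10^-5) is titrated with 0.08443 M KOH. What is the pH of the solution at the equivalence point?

8.73

n(CH3COOH) = 0.1396 x 0.03981 = 0.005557 mol; V(KOH) at equivalence = 0.005557/0.08443 = 0.06582 L.
At equivalence all the acid is converted to CH3COO-; total volume = 0.03981 + 0.06582 = 0.1056 L, so [CH3COO-] = 0.005557/0.1056 = 0.05261 M.
Kb = Kw/Ka = 1.0e-14 / 1.8 x 10^-5 = 5.56e-10.
[OH^-] = sqrt(Kb x [CH3COO-]) = sqrt(5.56e-10 x 0.05261) = 5.41e-6 M.
pOH = 5.27, so pH = 14.00 - 5.27 = 8.73.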